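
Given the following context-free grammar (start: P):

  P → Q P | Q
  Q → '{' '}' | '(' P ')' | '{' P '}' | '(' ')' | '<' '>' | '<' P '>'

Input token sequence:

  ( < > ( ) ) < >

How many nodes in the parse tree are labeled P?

4

[P [Q ( [P [Q < >] [P [Q ( )]]] )] [P [Q < >]]]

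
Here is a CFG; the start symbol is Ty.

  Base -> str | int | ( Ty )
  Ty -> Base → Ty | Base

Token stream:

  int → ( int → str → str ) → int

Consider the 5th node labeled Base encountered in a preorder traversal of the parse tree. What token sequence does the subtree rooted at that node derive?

str

[Ty [Base int] → [Ty [Base ( [Ty [Base int] → [Ty [Base str] → [Ty [Base str]]]] )] → [Ty [Base int]]]]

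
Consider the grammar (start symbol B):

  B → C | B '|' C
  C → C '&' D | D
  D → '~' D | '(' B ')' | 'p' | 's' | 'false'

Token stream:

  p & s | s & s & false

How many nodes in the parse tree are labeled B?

[B [B [C [C [D p]] & [D s]]] | [C [C [C [D s]] & [D s]] & [D false]]]

2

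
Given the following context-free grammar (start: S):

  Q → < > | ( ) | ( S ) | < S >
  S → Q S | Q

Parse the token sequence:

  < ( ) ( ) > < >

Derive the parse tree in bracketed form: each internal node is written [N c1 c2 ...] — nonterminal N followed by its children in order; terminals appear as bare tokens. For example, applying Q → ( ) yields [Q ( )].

[S [Q < [S [Q ( )] [S [Q ( )]]] >] [S [Q < >]]]

S
Q S
< S > S
< Q S > S
< ( ) S > S
< ( ) Q > S
< ( ) ( ) > S
< ( ) ( ) > Q
< ( ) ( ) > < >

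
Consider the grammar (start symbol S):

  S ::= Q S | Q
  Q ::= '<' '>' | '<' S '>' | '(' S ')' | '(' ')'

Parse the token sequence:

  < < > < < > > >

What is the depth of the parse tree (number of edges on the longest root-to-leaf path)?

[S [Q < [S [Q < >] [S [Q < [S [Q < >]] >]]] >]]

7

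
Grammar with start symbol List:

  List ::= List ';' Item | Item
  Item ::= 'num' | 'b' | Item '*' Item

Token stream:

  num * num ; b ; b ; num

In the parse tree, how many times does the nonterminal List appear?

[List [List [List [List [Item [Item num] * [Item num]]] ; [Item b]] ; [Item b]] ; [Item num]]

4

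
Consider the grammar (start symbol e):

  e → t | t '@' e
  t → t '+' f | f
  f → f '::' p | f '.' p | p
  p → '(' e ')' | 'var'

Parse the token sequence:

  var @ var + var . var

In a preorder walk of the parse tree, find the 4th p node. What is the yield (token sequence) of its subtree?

var

[e [t [f [p var]]] @ [e [t [t [f [p var]]] + [f [f [p var]] . [p var]]]]]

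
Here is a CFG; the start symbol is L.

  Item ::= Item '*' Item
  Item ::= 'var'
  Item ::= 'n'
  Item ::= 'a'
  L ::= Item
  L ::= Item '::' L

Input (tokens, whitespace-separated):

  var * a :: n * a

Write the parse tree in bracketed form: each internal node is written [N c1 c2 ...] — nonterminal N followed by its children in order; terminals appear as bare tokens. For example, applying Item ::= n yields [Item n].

[L [Item [Item var] * [Item a]] :: [L [Item [Item n] * [Item a]]]]

L
Item :: L
Item * Item :: L
var * Item :: L
var * a :: L
var * a :: Item
var * a :: Item * Item
var * a :: n * Item
var * a :: n * a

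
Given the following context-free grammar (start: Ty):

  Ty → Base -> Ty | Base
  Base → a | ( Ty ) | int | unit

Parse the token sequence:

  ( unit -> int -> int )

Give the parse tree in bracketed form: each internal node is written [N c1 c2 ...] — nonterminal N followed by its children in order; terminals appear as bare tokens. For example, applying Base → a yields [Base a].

Ty
Base
( Ty )
( Base -> Ty )
( unit -> Ty )
( unit -> Base -> Ty )
( unit -> int -> Ty )
( unit -> int -> Base )
( unit -> int -> int )

[Ty [Base ( [Ty [Base unit] -> [Ty [Base int] -> [Ty [Base int]]]] )]]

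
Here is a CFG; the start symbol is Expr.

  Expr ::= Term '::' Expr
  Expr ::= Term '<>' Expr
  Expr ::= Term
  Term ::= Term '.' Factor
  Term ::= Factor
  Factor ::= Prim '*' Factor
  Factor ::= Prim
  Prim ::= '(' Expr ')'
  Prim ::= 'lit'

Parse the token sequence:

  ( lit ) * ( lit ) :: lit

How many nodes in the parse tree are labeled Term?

[Expr [Term [Factor [Prim ( [Expr [Term [Factor [Prim lit]]]] )] * [Factor [Prim ( [Expr [Term [Factor [Prim lit]]]] )]]]] :: [Expr [Term [Factor [Prim lit]]]]]

4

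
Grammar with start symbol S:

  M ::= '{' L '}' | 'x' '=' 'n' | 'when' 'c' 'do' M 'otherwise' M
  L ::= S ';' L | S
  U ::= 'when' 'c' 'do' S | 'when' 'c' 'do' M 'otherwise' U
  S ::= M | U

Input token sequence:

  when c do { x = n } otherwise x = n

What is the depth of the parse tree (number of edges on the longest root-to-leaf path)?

6

[S [M when c do [M { [L [S [M x = n]]] }] otherwise [M x = n]]]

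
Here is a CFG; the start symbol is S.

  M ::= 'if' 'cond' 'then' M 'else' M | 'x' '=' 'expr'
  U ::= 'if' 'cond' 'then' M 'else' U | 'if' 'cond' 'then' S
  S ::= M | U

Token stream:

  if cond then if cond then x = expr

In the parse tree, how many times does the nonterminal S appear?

[S [U if cond then [S [U if cond then [S [M x = expr]]]]]]

3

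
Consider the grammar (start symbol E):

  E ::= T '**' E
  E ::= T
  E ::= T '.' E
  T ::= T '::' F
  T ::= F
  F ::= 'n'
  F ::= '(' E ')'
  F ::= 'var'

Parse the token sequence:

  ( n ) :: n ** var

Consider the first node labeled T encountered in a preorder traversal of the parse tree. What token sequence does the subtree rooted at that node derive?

[E [T [T [F ( [E [T [F n]]] )]] :: [F n]] ** [E [T [F var]]]]

( n ) :: n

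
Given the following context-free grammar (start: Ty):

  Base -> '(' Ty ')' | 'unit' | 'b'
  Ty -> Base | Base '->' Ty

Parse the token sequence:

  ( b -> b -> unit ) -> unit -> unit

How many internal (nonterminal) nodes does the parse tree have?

12

[Ty [Base ( [Ty [Base b] -> [Ty [Base b] -> [Ty [Base unit]]]] )] -> [Ty [Base unit] -> [Ty [Base unit]]]]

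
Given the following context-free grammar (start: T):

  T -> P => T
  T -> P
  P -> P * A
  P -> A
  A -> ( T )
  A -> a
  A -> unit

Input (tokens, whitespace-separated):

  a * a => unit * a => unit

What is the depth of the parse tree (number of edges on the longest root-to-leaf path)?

[T [P [P [A a]] * [A a]] => [T [P [P [A unit]] * [A a]] => [T [P [A unit]]]]]

5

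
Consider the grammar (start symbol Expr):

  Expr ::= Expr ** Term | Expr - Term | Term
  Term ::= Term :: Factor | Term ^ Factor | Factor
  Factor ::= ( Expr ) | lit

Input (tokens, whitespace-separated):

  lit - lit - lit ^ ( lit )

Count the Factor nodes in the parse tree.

5

[Expr [Expr [Expr [Term [Factor lit]]] - [Term [Factor lit]]] - [Term [Term [Factor lit]] ^ [Factor ( [Expr [Term [Factor lit]]] )]]]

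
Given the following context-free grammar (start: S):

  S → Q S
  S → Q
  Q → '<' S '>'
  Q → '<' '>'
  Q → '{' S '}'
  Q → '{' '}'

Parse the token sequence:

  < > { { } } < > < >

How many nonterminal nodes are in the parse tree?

[S [Q < >] [S [Q { [S [Q { }]] }] [S [Q < >] [S [Q < >]]]]]

10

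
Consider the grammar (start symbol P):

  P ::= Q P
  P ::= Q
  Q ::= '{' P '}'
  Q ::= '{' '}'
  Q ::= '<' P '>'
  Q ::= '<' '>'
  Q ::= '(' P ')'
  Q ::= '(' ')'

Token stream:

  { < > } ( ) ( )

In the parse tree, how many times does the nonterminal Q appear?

[P [Q { [P [Q < >]] }] [P [Q ( )] [P [Q ( )]]]]

4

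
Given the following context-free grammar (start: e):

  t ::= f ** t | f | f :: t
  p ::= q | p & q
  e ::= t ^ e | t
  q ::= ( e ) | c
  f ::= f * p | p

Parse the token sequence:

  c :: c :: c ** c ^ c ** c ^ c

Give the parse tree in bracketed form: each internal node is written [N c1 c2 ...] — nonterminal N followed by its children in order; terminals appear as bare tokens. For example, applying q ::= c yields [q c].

[e [t [f [p [q c]]] :: [t [f [p [q c]]] :: [t [f [p [q c]]] ** [t [f [p [q c]]]]]]] ^ [e [t [f [p [q c]]] ** [t [f [p [q c]]]]] ^ [e [t [f [p [q c]]]]]]]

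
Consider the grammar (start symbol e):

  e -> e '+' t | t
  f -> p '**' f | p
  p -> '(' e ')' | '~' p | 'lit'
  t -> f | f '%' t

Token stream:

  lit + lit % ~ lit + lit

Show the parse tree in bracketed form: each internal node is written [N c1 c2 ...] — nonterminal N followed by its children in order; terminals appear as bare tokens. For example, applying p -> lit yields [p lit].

[e [e [e [t [f [p lit]]]] + [t [f [p lit]] % [t [f [p ~ [p lit]]]]]] + [t [f [p lit]]]]

e
e + t
e + t + t
t + t + t
f + t + t
p + t + t
lit + t + t
lit + f % t + t
lit + p % t + t
lit + lit % t + t
lit + lit % f + t
lit + lit % p + t
lit + lit % ~ p + t
lit + lit % ~ lit + t
lit + lit % ~ lit + f
lit + lit % ~ lit + p
lit + lit % ~ lit + lit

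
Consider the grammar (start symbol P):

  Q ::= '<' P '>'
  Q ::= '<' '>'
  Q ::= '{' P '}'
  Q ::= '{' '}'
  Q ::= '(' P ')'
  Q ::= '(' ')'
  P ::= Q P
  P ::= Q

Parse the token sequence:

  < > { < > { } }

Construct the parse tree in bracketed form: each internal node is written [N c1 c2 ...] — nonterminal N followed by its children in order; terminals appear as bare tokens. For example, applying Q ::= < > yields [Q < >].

P
Q P
< > P
< > Q
< > { P }
< > { Q P }
< > { < > P }
< > { < > Q }
< > { < > { } }

[P [Q < >] [P [Q { [P [Q < >] [P [Q { }]]] }]]]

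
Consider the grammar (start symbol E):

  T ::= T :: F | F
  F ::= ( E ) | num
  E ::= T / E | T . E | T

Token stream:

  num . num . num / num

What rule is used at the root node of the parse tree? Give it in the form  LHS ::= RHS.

[E [T [F num]] . [E [T [F num]] . [E [T [F num]] / [E [T [F num]]]]]]

E ::= T . E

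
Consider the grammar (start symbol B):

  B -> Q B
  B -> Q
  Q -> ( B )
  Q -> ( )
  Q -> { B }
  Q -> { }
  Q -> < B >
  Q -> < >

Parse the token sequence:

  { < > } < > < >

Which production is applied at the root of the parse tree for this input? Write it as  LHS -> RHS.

[B [Q { [B [Q < >]] }] [B [Q < >] [B [Q < >]]]]

B -> Q B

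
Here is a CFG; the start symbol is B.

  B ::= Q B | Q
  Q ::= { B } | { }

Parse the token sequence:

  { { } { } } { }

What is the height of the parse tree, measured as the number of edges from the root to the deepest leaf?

[B [Q { [B [Q { }] [B [Q { }]]] }] [B [Q { }]]]

5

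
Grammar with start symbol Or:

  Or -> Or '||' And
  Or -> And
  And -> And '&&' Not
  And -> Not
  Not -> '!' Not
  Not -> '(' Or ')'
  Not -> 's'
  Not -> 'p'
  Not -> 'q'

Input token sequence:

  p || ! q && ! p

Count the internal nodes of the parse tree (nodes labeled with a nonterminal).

[Or [Or [And [Not p]]] || [And [And [Not ! [Not q]]] && [Not ! [Not p]]]]

10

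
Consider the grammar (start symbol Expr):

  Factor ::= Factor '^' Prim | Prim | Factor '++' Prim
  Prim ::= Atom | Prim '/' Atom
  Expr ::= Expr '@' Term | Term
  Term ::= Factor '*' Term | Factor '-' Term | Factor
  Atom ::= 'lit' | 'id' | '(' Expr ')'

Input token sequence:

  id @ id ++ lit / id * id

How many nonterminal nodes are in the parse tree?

19

[Expr [Expr [Term [Factor [Prim [Atom id]]]]] @ [Term [Factor [Factor [Prim [Atom id]]] ++ [Prim [Prim [Atom lit]] / [Atom id]]] * [Term [Factor [Prim [Atom id]]]]]]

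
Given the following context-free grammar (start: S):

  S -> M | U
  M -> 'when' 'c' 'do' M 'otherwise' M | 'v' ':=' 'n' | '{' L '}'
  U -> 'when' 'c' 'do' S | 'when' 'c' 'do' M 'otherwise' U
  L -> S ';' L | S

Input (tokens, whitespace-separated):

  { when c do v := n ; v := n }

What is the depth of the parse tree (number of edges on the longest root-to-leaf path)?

7

[S [M { [L [S [U when c do [S [M v := n]]]] ; [L [S [M v := n]]]] }]]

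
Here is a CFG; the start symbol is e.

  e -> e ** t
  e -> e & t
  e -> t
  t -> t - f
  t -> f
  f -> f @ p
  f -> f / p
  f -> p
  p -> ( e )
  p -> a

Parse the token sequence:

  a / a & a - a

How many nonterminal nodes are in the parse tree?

13

[e [e [t [f [f [p a]] / [p a]]]] & [t [t [f [p a]]] - [f [p a]]]]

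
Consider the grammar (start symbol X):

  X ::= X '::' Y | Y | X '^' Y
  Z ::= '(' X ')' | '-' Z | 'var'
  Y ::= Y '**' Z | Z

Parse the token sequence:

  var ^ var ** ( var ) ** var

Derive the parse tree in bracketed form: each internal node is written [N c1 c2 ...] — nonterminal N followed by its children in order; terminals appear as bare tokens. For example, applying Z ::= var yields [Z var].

[X [X [Y [Z var]]] ^ [Y [Y [Y [Z var]] ** [Z ( [X [Y [Z var]]] )]] ** [Z var]]]

X
X ^ Y
Y ^ Y
Z ^ Y
var ^ Y
var ^ Y ** Z
var ^ Y ** Z ** Z
var ^ Z ** Z ** Z
var ^ var ** Z ** Z
var ^ var ** ( X ) ** Z
var ^ var ** ( Y ) ** Z
var ^ var ** ( Z ) ** Z
var ^ var ** ( var ) ** Z
var ^ var ** ( var ) ** var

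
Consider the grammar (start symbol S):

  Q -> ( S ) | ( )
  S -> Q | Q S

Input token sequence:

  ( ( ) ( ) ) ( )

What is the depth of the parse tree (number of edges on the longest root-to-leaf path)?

5

[S [Q ( [S [Q ( )] [S [Q ( )]]] )] [S [Q ( )]]]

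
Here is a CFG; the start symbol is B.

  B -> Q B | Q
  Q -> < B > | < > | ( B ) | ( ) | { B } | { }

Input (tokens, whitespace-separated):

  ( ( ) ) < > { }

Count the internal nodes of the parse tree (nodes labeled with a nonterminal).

8

[B [Q ( [B [Q ( )]] )] [B [Q < >] [B [Q { }]]]]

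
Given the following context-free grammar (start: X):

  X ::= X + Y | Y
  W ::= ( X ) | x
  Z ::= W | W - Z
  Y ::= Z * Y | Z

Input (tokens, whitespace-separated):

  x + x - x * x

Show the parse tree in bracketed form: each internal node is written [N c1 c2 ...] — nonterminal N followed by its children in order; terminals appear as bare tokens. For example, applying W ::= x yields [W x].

X
X + Y
Y + Y
Z + Y
W + Y
x + Y
x + Z * Y
x + W - Z * Y
x + x - Z * Y
x + x - W * Y
x + x - x * Y
x + x - x * Z
x + x - x * W
x + x - x * x

[X [X [Y [Z [W x]]]] + [Y [Z [W x] - [Z [W x]]] * [Y [Z [W x]]]]]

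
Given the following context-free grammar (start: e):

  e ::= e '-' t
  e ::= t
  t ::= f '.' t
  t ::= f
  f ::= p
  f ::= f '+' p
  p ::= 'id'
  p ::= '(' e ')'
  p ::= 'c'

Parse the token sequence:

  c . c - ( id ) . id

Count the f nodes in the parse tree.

5

[e [e [t [f [p c]] . [t [f [p c]]]]] - [t [f [p ( [e [t [f [p id]]]] )]] . [t [f [p id]]]]]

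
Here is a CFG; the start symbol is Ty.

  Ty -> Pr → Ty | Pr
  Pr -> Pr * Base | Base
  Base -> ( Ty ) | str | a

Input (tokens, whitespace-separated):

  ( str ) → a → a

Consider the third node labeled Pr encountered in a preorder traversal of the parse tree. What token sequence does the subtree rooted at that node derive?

[Ty [Pr [Base ( [Ty [Pr [Base str]]] )]] → [Ty [Pr [Base a]] → [Ty [Pr [Base a]]]]]

a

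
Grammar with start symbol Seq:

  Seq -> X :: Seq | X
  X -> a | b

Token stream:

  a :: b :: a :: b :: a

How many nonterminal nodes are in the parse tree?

10

[Seq [X a] :: [Seq [X b] :: [Seq [X a] :: [Seq [X b] :: [Seq [X a]]]]]]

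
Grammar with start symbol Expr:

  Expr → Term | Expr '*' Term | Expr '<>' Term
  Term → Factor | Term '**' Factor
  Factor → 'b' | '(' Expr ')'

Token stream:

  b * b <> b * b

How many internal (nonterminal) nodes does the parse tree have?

[Expr [Expr [Expr [Expr [Term [Factor b]]] * [Term [Factor b]]] <> [Term [Factor b]]] * [Term [Factor b]]]

12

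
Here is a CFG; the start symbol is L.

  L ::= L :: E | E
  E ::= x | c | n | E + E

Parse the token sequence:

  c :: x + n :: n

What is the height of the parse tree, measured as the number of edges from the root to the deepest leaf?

4

[L [L [L [E c]] :: [E [E x] + [E n]]] :: [E n]]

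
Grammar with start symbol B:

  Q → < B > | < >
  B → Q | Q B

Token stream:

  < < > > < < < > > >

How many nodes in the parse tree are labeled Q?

5

[B [Q < [B [Q < >]] >] [B [Q < [B [Q < [B [Q < >]] >]] >]]]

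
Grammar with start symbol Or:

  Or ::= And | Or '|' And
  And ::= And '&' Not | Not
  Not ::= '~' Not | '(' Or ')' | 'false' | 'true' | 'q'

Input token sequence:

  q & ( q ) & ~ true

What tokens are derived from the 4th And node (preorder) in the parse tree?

q

[Or [And [And [And [Not q]] & [Not ( [Or [And [Not q]]] )]] & [Not ~ [Not true]]]]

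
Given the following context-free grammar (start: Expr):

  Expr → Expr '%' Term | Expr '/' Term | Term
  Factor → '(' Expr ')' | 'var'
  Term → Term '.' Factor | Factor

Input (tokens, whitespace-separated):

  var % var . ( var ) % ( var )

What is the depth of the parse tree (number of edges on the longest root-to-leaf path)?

7

[Expr [Expr [Expr [Term [Factor var]]] % [Term [Term [Factor var]] . [Factor ( [Expr [Term [Factor var]]] )]]] % [Term [Factor ( [Expr [Term [Factor var]]] )]]]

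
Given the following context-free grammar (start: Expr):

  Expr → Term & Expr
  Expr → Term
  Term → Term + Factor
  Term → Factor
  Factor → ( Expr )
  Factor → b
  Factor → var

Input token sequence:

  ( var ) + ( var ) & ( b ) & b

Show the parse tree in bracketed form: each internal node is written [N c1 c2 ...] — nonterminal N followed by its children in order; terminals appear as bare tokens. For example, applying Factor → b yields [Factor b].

[Expr [Term [Term [Factor ( [Expr [Term [Factor var]]] )]] + [Factor ( [Expr [Term [Factor var]]] )]] & [Expr [Term [Factor ( [Expr [Term [Factor b]]] )]] & [Expr [Term [Factor b]]]]]

Expr
Term & Expr
Term + Factor & Expr
Factor + Factor & Expr
( Expr ) + Factor & Expr
( Term ) + Factor & Expr
( Factor ) + Factor & Expr
( var ) + Factor & Expr
( var ) + ( Expr ) & Expr
( var ) + ( Term ) & Expr
( var ) + ( Factor ) & Expr
( var ) + ( var ) & Expr
( var ) + ( var ) & Term & Expr
( var ) + ( var ) & Factor & Expr
( var ) + ( var ) & ( Expr ) & Expr
( var ) + ( var ) & ( Term ) & Expr
( var ) + ( var ) & ( Factor ) & Expr
( var ) + ( var ) & ( b ) & Expr
( var ) + ( var ) & ( b ) & Term
( var ) + ( var ) & ( b ) & Factor
( var ) + ( var ) & ( b ) & b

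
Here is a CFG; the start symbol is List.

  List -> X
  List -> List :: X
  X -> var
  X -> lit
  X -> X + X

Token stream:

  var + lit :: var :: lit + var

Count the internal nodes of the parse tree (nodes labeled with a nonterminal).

10

[List [List [List [X [X var] + [X lit]]] :: [X var]] :: [X [X lit] + [X var]]]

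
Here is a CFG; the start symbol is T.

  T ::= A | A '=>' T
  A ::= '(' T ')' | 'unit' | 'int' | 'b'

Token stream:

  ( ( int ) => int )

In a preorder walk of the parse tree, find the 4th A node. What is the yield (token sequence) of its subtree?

int

[T [A ( [T [A ( [T [A int]] )] => [T [A int]]] )]]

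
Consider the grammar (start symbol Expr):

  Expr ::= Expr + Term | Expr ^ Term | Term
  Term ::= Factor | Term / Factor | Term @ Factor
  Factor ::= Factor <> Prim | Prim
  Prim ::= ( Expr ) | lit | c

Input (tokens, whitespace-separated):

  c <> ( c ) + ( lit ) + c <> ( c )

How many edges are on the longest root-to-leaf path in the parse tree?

[Expr [Expr [Expr [Term [Factor [Factor [Prim c]] <> [Prim ( [Expr [Term [Factor [Prim c]]]] )]]]] + [Term [Factor [Prim ( [Expr [Term [Factor [Prim lit]]]] )]]]] + [Term [Factor [Factor [Prim c]] <> [Prim ( [Expr [Term [Factor [Prim c]]]] )]]]]

10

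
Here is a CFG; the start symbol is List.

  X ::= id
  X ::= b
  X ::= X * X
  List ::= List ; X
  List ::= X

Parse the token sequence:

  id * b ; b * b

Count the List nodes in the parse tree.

[List [List [X [X id] * [X b]]] ; [X [X b] * [X b]]]

2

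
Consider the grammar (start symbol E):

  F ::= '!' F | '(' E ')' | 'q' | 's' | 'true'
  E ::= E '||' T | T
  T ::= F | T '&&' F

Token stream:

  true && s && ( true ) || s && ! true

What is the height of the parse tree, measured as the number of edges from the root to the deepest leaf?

7

[E [E [T [T [T [F true]] && [F s]] && [F ( [E [T [F true]]] )]]] || [T [T [F s]] && [F ! [F true]]]]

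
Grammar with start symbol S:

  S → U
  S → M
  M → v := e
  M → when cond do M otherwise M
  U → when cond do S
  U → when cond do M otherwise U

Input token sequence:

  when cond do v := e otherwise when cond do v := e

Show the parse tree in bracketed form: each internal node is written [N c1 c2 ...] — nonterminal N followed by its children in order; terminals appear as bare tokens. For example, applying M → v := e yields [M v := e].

S
U
when cond do M otherwise U
when cond do v := e otherwise U
when cond do v := e otherwise when cond do S
when cond do v := e otherwise when cond do M
when cond do v := e otherwise when cond do v := e

[S [U when cond do [M v := e] otherwise [U when cond do [S [M v := e]]]]]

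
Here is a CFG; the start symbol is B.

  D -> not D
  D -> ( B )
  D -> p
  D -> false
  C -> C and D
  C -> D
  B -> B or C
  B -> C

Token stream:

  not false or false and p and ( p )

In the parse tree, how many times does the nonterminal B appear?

3

[B [B [C [D not [D false]]]] or [C [C [C [D false]] and [D p]] and [D ( [B [C [D p]]] )]]]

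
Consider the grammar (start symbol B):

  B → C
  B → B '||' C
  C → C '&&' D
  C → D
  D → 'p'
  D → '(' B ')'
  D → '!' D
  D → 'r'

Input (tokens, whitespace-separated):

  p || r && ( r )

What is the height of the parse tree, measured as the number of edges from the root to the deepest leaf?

6

[B [B [C [D p]]] || [C [C [D r]] && [D ( [B [C [D r]]] )]]]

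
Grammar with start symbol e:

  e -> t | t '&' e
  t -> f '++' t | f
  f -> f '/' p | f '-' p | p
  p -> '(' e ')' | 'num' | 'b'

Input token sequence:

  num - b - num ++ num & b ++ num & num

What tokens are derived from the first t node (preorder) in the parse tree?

num - b - num ++ num

[e [t [f [f [f [p num]] - [p b]] - [p num]] ++ [t [f [p num]]]] & [e [t [f [p b]] ++ [t [f [p num]]]] & [e [t [f [p num]]]]]]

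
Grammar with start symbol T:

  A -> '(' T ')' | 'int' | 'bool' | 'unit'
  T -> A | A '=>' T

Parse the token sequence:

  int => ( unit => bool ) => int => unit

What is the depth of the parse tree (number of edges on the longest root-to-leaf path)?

6

[T [A int] => [T [A ( [T [A unit] => [T [A bool]]] )] => [T [A int] => [T [A unit]]]]]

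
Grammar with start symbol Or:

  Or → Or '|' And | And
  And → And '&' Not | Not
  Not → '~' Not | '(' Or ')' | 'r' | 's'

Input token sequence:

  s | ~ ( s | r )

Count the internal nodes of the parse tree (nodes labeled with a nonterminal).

13

[Or [Or [And [Not s]]] | [And [Not ~ [Not ( [Or [Or [And [Not s]]] | [And [Not r]]] )]]]]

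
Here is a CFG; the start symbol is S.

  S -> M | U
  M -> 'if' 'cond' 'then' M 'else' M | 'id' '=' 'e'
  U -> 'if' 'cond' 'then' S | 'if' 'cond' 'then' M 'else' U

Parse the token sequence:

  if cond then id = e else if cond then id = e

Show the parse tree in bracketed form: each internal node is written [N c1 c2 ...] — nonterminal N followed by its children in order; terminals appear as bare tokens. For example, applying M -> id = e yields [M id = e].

S
U
if cond then M else U
if cond then id = e else U
if cond then id = e else if cond then S
if cond then id = e else if cond then M
if cond then id = e else if cond then id = e

[S [U if cond then [M id = e] else [U if cond then [S [M id = e]]]]]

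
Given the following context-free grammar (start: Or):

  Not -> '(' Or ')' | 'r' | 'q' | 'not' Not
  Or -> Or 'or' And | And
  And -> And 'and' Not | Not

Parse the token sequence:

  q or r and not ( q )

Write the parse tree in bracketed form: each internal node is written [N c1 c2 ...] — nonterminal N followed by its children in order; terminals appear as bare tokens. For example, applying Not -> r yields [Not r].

Or
Or or And
And or And
Not or And
q or And
q or And and Not
q or Not and Not
q or r and Not
q or r and not Not
q or r and not ( Or )
q or r and not ( And )
q or r and not ( Not )
q or r and not ( q )

[Or [Or [And [Not q]]] or [And [And [Not r]] and [Not not [Not ( [Or [And [Not q]]] )]]]]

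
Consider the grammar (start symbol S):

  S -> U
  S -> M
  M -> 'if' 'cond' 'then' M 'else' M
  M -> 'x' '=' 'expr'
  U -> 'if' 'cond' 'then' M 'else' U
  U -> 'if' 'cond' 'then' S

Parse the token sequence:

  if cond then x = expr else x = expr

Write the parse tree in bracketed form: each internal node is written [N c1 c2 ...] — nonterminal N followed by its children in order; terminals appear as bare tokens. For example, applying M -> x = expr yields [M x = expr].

[S [M if cond then [M x = expr] else [M x = expr]]]

S
M
if cond then M else M
if cond then x = expr else M
if cond then x = expr else x = expr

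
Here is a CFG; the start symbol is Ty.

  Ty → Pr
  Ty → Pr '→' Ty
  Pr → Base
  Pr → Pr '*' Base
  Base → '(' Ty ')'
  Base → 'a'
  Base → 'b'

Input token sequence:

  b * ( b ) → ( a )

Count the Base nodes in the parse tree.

5

[Ty [Pr [Pr [Base b]] * [Base ( [Ty [Pr [Base b]]] )]] → [Ty [Pr [Base ( [Ty [Pr [Base a]]] )]]]]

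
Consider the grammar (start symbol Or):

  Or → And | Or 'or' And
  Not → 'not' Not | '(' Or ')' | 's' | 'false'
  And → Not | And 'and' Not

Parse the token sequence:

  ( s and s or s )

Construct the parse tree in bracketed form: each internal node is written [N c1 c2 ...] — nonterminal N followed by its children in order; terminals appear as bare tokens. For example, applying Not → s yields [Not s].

[Or [And [Not ( [Or [Or [And [And [Not s]] and [Not s]]] or [And [Not s]]] )]]]

Or
And
Not
( Or )
( Or or And )
( And or And )
( And and Not or And )
( Not and Not or And )
( s and Not or And )
( s and s or And )
( s and s or Not )
( s and s or s )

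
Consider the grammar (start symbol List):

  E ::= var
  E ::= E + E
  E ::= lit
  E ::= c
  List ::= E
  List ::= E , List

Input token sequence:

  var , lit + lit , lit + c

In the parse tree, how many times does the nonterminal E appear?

[List [E var] , [List [E [E lit] + [E lit]] , [List [E [E lit] + [E c]]]]]

7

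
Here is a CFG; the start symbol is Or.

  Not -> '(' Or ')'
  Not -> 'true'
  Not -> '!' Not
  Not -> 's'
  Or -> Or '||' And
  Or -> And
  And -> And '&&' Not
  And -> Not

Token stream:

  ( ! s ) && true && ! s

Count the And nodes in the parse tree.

[Or [And [And [And [Not ( [Or [And [Not ! [Not s]]]] )]] && [Not true]] && [Not ! [Not s]]]]

4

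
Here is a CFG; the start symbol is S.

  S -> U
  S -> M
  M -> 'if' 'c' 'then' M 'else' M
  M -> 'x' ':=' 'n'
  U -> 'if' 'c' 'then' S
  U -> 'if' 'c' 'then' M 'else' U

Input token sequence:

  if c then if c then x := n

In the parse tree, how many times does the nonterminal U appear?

[S [U if c then [S [U if c then [S [M x := n]]]]]]

2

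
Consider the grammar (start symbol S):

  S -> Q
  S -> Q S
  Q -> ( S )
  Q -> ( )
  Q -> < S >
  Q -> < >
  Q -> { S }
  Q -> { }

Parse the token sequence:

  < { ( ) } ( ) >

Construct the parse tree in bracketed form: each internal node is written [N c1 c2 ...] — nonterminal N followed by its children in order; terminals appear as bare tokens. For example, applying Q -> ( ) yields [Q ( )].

S
Q
< S >
< Q S >
< { S } S >
< { Q } S >
< { ( ) } S >
< { ( ) } Q >
< { ( ) } ( ) >

[S [Q < [S [Q { [S [Q ( )]] }] [S [Q ( )]]] >]]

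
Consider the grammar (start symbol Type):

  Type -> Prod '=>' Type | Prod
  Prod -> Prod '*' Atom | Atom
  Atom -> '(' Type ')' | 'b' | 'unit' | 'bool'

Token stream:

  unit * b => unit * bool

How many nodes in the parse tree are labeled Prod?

[Type [Prod [Prod [Atom unit]] * [Atom b]] => [Type [Prod [Prod [Atom unit]] * [Atom bool]]]]

4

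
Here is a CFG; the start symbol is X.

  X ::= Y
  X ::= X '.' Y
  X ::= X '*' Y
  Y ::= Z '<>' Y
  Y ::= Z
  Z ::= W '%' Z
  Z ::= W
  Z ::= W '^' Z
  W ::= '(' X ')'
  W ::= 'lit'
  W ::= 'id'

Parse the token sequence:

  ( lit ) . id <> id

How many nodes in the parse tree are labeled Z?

[X [X [Y [Z [W ( [X [Y [Z [W lit]]]] )]]]] . [Y [Z [W id]] <> [Y [Z [W id]]]]]

4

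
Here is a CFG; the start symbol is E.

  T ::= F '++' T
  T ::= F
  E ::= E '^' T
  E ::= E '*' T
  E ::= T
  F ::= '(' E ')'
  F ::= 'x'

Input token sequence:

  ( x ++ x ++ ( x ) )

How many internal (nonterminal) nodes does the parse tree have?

13

[E [T [F ( [E [T [F x] ++ [T [F x] ++ [T [F ( [E [T [F x]]] )]]]]] )]]]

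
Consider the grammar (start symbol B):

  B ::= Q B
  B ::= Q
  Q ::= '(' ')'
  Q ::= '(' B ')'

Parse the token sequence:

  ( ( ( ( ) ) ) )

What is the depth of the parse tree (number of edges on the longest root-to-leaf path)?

[B [Q ( [B [Q ( [B [Q ( [B [Q ( )]] )]] )]] )]]

8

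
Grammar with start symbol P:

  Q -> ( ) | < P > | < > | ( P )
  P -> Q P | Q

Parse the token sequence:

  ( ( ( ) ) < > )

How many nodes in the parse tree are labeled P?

[P [Q ( [P [Q ( [P [Q ( )]] )] [P [Q < >]]] )]]

4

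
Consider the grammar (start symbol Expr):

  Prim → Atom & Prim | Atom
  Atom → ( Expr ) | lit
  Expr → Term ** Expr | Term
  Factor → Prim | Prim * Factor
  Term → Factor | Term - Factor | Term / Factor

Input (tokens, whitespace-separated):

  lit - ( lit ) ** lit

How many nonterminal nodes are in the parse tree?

[Expr [Term [Term [Factor [Prim [Atom lit]]]] - [Factor [Prim [Atom ( [Expr [Term [Factor [Prim [Atom lit]]]]] )]]]] ** [Expr [Term [Factor [Prim [Atom lit]]]]]]

19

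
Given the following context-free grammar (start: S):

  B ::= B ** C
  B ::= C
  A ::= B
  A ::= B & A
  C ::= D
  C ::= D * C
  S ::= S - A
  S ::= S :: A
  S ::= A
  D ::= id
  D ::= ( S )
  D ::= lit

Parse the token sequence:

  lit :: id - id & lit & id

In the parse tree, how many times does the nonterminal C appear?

5

[S [S [S [A [B [C [D lit]]]]] :: [A [B [C [D id]]]]] - [A [B [C [D id]]] & [A [B [C [D lit]]] & [A [B [C [D id]]]]]]]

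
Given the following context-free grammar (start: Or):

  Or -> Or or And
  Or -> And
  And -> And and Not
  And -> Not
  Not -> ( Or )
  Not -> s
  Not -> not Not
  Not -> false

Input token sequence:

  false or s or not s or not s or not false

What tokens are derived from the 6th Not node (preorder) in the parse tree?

s

[Or [Or [Or [Or [Or [And [Not false]]] or [And [Not s]]] or [And [Not not [Not s]]]] or [And [Not not [Not s]]]] or [And [Not not [Not false]]]]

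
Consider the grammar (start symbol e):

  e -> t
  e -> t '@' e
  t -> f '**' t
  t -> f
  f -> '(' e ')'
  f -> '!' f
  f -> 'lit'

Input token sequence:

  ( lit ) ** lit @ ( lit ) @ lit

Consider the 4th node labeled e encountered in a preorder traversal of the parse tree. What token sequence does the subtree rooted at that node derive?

lit

[e [t [f ( [e [t [f lit]]] )] ** [t [f lit]]] @ [e [t [f ( [e [t [f lit]]] )]] @ [e [t [f lit]]]]]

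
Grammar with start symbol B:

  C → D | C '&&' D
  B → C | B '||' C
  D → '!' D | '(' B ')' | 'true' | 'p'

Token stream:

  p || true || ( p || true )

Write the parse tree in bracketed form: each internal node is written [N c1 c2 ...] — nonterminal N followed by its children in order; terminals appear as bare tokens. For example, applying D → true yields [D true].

B
B || C
B || C || C
C || C || C
D || C || C
p || C || C
p || D || C
p || true || C
p || true || D
p || true || ( B )
p || true || ( B || C )
p || true || ( C || C )
p || true || ( D || C )
p || true || ( p || C )
p || true || ( p || D )
p || true || ( p || true )

[B [B [B [C [D p]]] || [C [D true]]] || [C [D ( [B [B [C [D p]]] || [C [D true]]] )]]]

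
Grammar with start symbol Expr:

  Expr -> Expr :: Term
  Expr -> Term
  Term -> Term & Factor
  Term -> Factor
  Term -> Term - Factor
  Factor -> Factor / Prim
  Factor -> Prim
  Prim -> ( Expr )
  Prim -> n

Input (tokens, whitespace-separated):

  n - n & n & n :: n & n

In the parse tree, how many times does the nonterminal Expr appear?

[Expr [Expr [Term [Term [Term [Term [Factor [Prim n]]] - [Factor [Prim n]]] & [Factor [Prim n]]] & [Factor [Prim n]]]] :: [Term [Term [Factor [Prim n]]] & [Factor [Prim n]]]]

2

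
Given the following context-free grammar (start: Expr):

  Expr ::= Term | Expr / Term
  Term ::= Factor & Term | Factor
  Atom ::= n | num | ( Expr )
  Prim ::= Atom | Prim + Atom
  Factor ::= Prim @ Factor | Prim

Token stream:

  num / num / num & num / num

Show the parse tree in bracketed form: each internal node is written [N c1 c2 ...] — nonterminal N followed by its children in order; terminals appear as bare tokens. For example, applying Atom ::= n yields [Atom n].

[Expr [Expr [Expr [Expr [Term [Factor [Prim [Atom num]]]]] / [Term [Factor [Prim [Atom num]]]]] / [Term [Factor [Prim [Atom num]]] & [Term [Factor [Prim [Atom num]]]]]] / [Term [Factor [Prim [Atom num]]]]]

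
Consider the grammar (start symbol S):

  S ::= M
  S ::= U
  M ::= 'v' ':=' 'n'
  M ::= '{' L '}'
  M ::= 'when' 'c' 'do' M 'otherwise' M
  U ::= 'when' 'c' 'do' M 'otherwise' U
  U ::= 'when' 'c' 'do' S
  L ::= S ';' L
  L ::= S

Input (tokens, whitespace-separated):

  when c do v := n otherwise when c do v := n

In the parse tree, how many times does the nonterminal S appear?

[S [U when c do [M v := n] otherwise [U when c do [S [M v := n]]]]]

2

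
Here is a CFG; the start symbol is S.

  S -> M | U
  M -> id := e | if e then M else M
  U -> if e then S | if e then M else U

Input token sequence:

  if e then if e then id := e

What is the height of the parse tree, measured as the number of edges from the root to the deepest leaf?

[S [U if e then [S [U if e then [S [M id := e]]]]]]

6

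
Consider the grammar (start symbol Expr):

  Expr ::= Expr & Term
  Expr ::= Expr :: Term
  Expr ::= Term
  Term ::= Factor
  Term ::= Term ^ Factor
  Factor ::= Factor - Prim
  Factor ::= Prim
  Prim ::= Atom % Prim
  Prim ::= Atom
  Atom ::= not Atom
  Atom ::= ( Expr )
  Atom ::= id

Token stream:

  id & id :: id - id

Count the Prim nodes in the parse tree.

4

[Expr [Expr [Expr [Term [Factor [Prim [Atom id]]]]] & [Term [Factor [Prim [Atom id]]]]] :: [Term [Factor [Factor [Prim [Atom id]]] - [Prim [Atom id]]]]]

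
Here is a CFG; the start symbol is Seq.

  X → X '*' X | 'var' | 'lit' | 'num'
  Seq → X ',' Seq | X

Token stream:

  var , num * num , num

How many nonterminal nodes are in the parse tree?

8

[Seq [X var] , [Seq [X [X num] * [X num]] , [Seq [X num]]]]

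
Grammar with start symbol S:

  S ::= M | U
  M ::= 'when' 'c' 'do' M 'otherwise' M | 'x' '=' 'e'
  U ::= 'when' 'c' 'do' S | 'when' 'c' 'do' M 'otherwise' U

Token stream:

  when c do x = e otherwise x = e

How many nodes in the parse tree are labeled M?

[S [M when c do [M x = e] otherwise [M x = e]]]

3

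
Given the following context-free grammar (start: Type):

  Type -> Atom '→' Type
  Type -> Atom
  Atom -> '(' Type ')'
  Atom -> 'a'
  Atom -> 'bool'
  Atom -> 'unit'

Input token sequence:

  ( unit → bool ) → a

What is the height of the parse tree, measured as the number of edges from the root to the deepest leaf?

[Type [Atom ( [Type [Atom unit] → [Type [Atom bool]]] )] → [Type [Atom a]]]

5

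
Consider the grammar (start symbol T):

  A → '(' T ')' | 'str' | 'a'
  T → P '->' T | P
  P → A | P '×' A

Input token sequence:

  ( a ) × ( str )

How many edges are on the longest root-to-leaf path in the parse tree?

[T [P [P [A ( [T [P [A a]]] )]] × [A ( [T [P [A str]]] )]]]

7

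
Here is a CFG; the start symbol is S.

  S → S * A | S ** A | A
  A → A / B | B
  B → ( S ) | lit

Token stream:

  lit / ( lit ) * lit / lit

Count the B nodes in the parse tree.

[S [S [A [A [B lit]] / [B ( [S [A [B lit]]] )]]] * [A [A [B lit]] / [B lit]]]

5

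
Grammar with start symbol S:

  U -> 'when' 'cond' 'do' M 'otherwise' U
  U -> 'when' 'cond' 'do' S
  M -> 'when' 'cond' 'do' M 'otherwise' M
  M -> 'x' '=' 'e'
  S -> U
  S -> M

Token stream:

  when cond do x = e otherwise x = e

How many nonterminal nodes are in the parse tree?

4

[S [M when cond do [M x = e] otherwise [M x = e]]]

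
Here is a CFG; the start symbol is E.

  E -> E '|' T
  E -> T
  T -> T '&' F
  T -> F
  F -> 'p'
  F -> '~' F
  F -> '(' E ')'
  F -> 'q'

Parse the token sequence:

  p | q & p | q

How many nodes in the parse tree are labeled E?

[E [E [E [T [F p]]] | [T [T [F q]] & [F p]]] | [T [F q]]]

3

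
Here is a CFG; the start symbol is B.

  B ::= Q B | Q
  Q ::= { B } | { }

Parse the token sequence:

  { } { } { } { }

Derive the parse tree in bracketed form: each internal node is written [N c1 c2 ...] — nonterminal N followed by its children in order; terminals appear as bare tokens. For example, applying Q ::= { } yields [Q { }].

[B [Q { }] [B [Q { }] [B [Q { }] [B [Q { }]]]]]

B
Q B
{ } B
{ } Q B
{ } { } B
{ } { } Q B
{ } { } { } B
{ } { } { } Q
{ } { } { } { }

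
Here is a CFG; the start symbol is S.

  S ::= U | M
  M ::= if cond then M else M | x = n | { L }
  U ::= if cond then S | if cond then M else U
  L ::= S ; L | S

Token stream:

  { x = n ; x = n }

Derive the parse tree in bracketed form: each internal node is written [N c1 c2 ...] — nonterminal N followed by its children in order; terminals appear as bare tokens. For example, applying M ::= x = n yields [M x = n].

S
M
{ L }
{ S ; L }
{ M ; L }
{ x = n ; L }
{ x = n ; S }
{ x = n ; M }
{ x = n ; x = n }

[S [M { [L [S [M x = n]] ; [L [S [M x = n]]]] }]]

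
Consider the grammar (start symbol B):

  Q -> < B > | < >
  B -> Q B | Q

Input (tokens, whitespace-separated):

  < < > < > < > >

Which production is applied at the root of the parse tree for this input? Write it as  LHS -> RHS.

B -> Q

[B [Q < [B [Q < >] [B [Q < >] [B [Q < >]]]] >]]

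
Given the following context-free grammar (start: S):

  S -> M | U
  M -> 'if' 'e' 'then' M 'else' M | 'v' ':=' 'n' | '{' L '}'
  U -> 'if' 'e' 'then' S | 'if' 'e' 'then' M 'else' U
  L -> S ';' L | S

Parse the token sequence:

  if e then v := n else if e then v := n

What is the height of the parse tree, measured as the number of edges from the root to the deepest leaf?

[S [U if e then [M v := n] else [U if e then [S [M v := n]]]]]

5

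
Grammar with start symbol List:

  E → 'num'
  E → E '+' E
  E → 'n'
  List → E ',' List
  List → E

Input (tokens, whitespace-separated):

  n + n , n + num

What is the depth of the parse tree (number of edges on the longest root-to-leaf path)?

[List [E [E n] + [E n]] , [List [E [E n] + [E num]]]]

4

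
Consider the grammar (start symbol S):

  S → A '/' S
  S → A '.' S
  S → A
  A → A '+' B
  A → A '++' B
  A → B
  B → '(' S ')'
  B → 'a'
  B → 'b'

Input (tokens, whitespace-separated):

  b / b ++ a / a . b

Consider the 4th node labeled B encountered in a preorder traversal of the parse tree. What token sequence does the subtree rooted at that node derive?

a

[S [A [B b]] / [S [A [A [B b]] ++ [B a]] / [S [A [B a]] . [S [A [B b]]]]]]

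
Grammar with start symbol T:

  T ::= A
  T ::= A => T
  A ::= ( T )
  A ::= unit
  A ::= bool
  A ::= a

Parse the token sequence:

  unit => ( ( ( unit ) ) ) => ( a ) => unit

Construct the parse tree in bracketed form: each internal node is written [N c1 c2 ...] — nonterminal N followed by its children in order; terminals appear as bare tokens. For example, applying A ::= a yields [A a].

[T [A unit] => [T [A ( [T [A ( [T [A ( [T [A unit]] )]] )]] )] => [T [A ( [T [A a]] )] => [T [A unit]]]]]

T
A => T
unit => T
unit => A => T
unit => ( T ) => T
unit => ( A ) => T
unit => ( ( T ) ) => T
unit => ( ( A ) ) => T
unit => ( ( ( T ) ) ) => T
unit => ( ( ( A ) ) ) => T
unit => ( ( ( unit ) ) ) => T
unit => ( ( ( unit ) ) ) => A => T
unit => ( ( ( unit ) ) ) => ( T ) => T
unit => ( ( ( unit ) ) ) => ( A ) => T
unit => ( ( ( unit ) ) ) => ( a ) => T
unit => ( ( ( unit ) ) ) => ( a ) => A
unit => ( ( ( unit ) ) ) => ( a ) => unit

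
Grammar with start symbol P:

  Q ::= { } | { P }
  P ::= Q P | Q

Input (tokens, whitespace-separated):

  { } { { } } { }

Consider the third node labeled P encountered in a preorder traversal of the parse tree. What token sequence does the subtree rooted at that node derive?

{ }

[P [Q { }] [P [Q { [P [Q { }]] }] [P [Q { }]]]]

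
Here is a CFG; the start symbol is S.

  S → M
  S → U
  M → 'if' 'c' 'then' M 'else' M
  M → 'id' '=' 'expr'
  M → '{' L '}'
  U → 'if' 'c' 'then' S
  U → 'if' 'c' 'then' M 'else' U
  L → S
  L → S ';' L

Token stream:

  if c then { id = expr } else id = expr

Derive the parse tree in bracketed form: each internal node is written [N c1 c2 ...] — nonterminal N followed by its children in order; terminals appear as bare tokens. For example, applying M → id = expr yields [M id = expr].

[S [M if c then [M { [L [S [M id = expr]]] }] else [M id = expr]]]

S
M
if c then M else M
if c then { L } else M
if c then { S } else M
if c then { M } else M
if c then { id = expr } else M
if c then { id = expr } else id = expr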